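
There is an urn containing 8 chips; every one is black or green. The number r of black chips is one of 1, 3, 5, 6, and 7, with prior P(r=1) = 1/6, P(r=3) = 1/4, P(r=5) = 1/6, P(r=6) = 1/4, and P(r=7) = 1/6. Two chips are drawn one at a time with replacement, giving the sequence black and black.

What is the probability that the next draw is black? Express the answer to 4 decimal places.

Compute the likelihood of the observed sequence for each case: P(data | r = 1) = (1/8)(1/8) = 1/64; P(data | r = 3) = (3/8)(3/8) = 9/64; P(data | r = 5) = (5/8)(5/8) = 25/64; P(data | r = 6) = (6/8)(6/8) = 9/16; P(data | r = 7) = (7/8)(7/8) = 49/64.
Multiplying each by its prior: 1/6 · 1/64 = 1/384, 1/4 · 9/64 = 9/256, 1/6 · 25/64 = 25/384, 1/4 · 9/16 = 9/64, 1/6 · 49/64 = 49/384; these sum to 95/256.
The posterior is then P(r = 1 | data) = 0.0070175, P(r = 3 | data) = 0.094737, P(r = 5 | data) = 0.17544, P(r = 6 | data) = 0.37895, P(r = 7 | data) = 0.34386.
Averaging over the posterior, P(black next | data) = (1/8)(0.0070175) + (3/8)(0.094737) + (5/8)(0.17544) + (3/4)(0.37895) + (7/8)(0.34386) = 0.73114.

0.7311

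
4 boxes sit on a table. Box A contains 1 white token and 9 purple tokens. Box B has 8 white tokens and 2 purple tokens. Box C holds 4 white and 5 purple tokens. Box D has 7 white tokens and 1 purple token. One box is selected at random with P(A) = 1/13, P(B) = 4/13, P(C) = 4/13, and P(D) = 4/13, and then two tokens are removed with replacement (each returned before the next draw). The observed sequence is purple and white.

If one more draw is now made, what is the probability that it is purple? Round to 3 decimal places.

Under each hypothesis, the probability of the observed sequence is: P(data | box A) = (9/10)(1/10) = 0.09; P(data | box B) = (2/10)(8/10) = 0.16; P(data | box C) = (5/9)(4/9) = 0.24691; P(data | box D) = (1/8)(7/8) = 0.10938.
Multiplying each by its prior: 1/13 · 0.09 = 0.0069231, 4/13 · 0.16 = 0.049231, 4/13 · 0.24691 = 0.075973, 4/13 · 0.10938 = 0.033654; with total 0.16578.
Normalising, the posterior is P(box A | data) = 0.04176, P(box B | data) = 0.29696, P(box C | data) = 0.45828, P(box D | data) = 0.203.
So P(purple next | data) = Σ P(purple next | H) P(H | data) = (9/10)(0.04176) + (1/5)(0.29696) + (5/9)(0.45828) + (1/8)(0.203) = 0.37695.

0.377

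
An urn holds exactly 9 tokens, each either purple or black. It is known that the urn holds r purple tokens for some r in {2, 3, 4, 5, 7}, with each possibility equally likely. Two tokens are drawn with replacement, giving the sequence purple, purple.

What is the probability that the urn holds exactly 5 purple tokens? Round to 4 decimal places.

The likelihood of the observed sequence under each hypothesis: P(data | r = 2) = (2/9)(2/9) = 4/81; P(data | r = 3) = (3/9)(3/9) = 1/9; P(data | r = 4) = (4/9)(4/9) = 16/81; P(data | r = 5) = (5/9)(5/9) = 25/81; P(data | r = 7) = (7/9)(7/9) = 49/81.
Weighting by the prior gives 1/5 · 4/81 = 4/405, 1/5 · 1/9 = 1/45, 1/5 · 16/81 = 16/405, 1/5 · 25/81 = 5/81, 1/5 · 49/81 = 49/405; with total 103/405.
So P(r = 5 | data) = (5/81) / (103/405) = 25/103.

0.2427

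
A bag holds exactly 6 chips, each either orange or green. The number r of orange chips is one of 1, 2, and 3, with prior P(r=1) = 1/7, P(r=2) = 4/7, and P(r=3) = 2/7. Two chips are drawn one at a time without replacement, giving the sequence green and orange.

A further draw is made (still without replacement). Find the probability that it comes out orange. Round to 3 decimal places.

0.309

Compute the likelihood of the observed sequence for each case: P(data | r = 1) = (5/6)(1/5) = 1/6; P(data | r = 2) = (4/6)(2/5) = 4/15; P(data | r = 3) = (3/6)(3/5) = 3/10.
Weighting by the prior gives 1/7 · 1/6 = 1/42, 4/7 · 4/15 = 16/105, 2/7 · 3/10 = 3/35; these sum to 11/42.
Normalising, the posterior is P(r = 1 | data) = 1/11, P(r = 2 | data) = 32/55, P(r = 3 | data) = 18/55.
So P(orange next | data) = Σ P(orange next | H) P(H | data) = (0)(1/11) + (1/4)(32/55) + (1/2)(18/55) = 17/55.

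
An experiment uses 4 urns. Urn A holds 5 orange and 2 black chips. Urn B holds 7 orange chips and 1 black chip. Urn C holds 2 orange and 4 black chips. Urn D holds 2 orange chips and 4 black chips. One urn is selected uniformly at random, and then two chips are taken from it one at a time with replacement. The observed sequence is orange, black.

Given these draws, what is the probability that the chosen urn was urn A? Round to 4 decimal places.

0.2693

Compute the likelihood of the observed sequence for each case: P(data | urn A) = (5/7)(2/7) = 0.20408; P(data | urn B) = (7/8)(1/8) = 0.10938; P(data | urn C) = (2/6)(4/6) = 0.22222; P(data | urn D) = (2/6)(4/6) = 0.22222.
Multiplying each by its prior: 1/4 · 0.20408 = 0.05102, 1/4 · 0.10938 = 0.027344, 1/4 · 0.22222 = 0.055556, 1/4 · 0.22222 = 0.055556; these sum to 0.18948.
By Bayes' rule, P(urn A | data) = (0.05102) / (0.18948) = 0.26927.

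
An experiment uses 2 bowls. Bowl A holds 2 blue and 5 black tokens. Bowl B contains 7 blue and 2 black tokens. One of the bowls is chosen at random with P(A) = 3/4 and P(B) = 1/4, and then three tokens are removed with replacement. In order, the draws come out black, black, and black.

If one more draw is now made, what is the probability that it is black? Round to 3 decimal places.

0.709

For each hypothesis, P(data | H) works out to: P(data | bowl A) = (5/7)(5/7)(5/7) = 0.36443; P(data | bowl B) = (2/9)(2/9)(2/9) = 0.010974.
Multiplying each by its prior: 3/4 · 0.36443 = 0.27332, 1/4 · 0.010974 = 0.0027435; these sum to 0.27607.
The posterior is then P(bowl A | data) = 0.99006, P(bowl B | data) = 0.0099377.
Averaging over the posterior, P(black next | data) = (5/7)(0.99006) + (2/9)(0.0099377) = 0.7094.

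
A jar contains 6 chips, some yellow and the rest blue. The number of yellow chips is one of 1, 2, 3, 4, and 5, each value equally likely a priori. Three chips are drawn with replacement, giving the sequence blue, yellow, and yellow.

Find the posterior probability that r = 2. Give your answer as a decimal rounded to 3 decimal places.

0.152

Compute the likelihood of the observed sequence for each case: P(data | r = 1) = (5/6)(1/6)(1/6) = 5/216; P(data | r = 2) = (4/6)(2/6)(2/6) = 2/27; P(data | r = 3) = (3/6)(3/6)(3/6) = 1/8; P(data | r = 4) = (2/6)(4/6)(4/6) = 4/27; P(data | r = 5) = (1/6)(5/6)(5/6) = 25/216.
The prior-weighted likelihoods are 1/5 · 5/216 = 1/216, 1/5 · 2/27 = 2/135, 1/5 · 1/8 = 1/40, 1/5 · 4/27 = 4/135, 1/5 · 25/216 = 5/216; these sum to 7/72.
By Bayes' rule, P(r = 2 | data) = (2/135) / (7/72) = 16/105.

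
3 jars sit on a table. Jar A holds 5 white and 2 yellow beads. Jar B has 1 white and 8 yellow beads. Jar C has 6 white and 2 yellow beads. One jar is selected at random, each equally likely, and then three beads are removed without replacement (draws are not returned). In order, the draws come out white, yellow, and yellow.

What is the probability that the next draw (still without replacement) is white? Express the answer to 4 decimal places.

Compute the likelihood of the observed sequence for each case: P(data | jar A) = (5/7)(2/6)(1/5) = 1/21; P(data | jar B) = (1/9)(8/8)(7/7) = 1/9; P(data | jar C) = (6/8)(2/7)(1/6) = 1/28.
Weighting by the prior gives 1/3 · 1/21 = 1/63, 1/3 · 1/9 = 1/27, 1/3 · 1/28 = 1/84; summing to 7/108.
The posterior is then P(jar A | data) = 12/49, P(jar B | data) = 4/7, P(jar C | data) = 9/49.
So P(white next | data) = Σ P(white next | H) P(H | data) = (1)(12/49) + (0)(4/7) + (1)(9/49) = 3/7.

0.4286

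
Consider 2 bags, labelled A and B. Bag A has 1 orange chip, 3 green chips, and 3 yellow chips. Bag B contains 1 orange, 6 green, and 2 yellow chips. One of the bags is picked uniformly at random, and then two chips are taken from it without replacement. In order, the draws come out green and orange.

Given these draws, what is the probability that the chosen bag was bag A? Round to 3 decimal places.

Compute the likelihood of the observed sequence for each case: P(data | bag A) = (3/7)(1/6) = 1/14; P(data | bag B) = (6/9)(1/8) = 1/12.
Multiplying each by its prior: 1/2 · 1/14 = 1/28, 1/2 · 1/12 = 1/24; these sum to 13/168.
Hence P(bag A | data) = (1/28) / (13/168) = 6/13.

0.462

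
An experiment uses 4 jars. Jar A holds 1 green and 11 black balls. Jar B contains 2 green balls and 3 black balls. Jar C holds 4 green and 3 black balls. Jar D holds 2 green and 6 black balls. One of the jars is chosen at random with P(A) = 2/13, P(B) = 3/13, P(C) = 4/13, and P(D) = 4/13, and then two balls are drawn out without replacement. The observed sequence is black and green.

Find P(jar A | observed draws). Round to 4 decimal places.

0.0543

Under each hypothesis, the probability of the observed sequence is: P(data | jar A) = (11/12)(1/11) = 1/12; P(data | jar B) = (3/5)(2/4) = 3/10; P(data | jar C) = (3/7)(4/6) = 2/7; P(data | jar D) = (6/8)(2/7) = 3/14.
Weighting by the prior gives 2/13 · 1/12 = 1/78, 3/13 · 3/10 = 9/130, 4/13 · 2/7 = 8/91, 4/13 · 3/14 = 6/91; these sum to 46/195.
Therefore the posterior P(jar A | data) = (1/78) / (46/195) = 5/92.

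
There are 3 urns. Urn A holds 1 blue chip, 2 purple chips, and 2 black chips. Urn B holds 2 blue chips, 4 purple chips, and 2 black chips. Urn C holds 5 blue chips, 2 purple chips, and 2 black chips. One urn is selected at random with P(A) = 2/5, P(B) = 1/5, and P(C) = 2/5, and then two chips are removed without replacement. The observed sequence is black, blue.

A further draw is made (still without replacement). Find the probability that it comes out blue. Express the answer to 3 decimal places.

0.311

Under each hypothesis, the probability of the observed sequence is: P(data | urn A) = (2/5)(1/4) = 0.1; P(data | urn B) = (2/8)(2/7) = 0.071429; P(data | urn C) = (2/9)(5/8) = 0.13889.
The prior-weighted likelihoods are 2/5 · 0.1 = 0.04, 1/5 · 0.071429 = 0.014286, 2/5 · 0.13889 = 0.055556; summing to 0.10984.
Dividing through by the total gives posterior P(urn A | data) = 0.36416, P(urn B | data) = 0.13006, P(urn C | data) = 0.50578.
The predictive probability is P(blue next | data) = (0)(0.36416) + (1/6)(0.13006) + (4/7)(0.50578) = 0.31069.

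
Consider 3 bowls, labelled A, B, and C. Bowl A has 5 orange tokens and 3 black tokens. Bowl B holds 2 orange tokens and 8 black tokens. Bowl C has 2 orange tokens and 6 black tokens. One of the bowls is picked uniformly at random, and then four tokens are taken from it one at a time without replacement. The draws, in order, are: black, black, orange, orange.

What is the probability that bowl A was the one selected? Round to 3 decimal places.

0.552

The likelihood of the observed sequence under each hypothesis: P(data | bowl A) = (3/8)(2/7)(5/6)(4/5) = 0.071429; P(data | bowl B) = (8/10)(7/9)(2/8)(1/7) = 0.022222; P(data | bowl C) = (6/8)(5/7)(2/6)(1/5) = 0.035714.
Multiplying each by its prior: 1/3 · 0.071429 = 0.02381, 1/3 · 0.022222 = 0.0074074, 1/3 · 0.035714 = 0.011905; summing to 0.043122.
By Bayes' rule, P(bowl A | data) = (0.02381) / (0.043122) = 0.55215.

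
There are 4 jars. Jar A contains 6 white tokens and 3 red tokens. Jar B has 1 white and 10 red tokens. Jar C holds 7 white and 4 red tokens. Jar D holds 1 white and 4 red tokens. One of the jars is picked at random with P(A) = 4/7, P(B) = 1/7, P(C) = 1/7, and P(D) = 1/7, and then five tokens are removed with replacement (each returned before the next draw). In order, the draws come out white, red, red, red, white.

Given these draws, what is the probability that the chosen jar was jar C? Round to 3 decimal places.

0.174

Under each hypothesis, the probability of the observed sequence is: P(data | jar A) = (6/9)(3/9)(3/9)(3/9)(6/9) = 0.016461; P(data | jar B) = (1/11)(10/11)(10/11)(10/11)(1/11) = 0.0062092; P(data | jar C) = (7/11)(4/11)(4/11)(4/11)(7/11) = 0.019472; P(data | jar D) = (1/5)(4/5)(4/5)(4/5)(1/5) = 0.02048.
The prior-weighted likelihoods are 4/7 · 0.016461 = 0.0094062, 1/7 · 0.0062092 = 0.00088703, 1/7 · 0.019472 = 0.0027817, 1/7 · 0.02048 = 0.0029257; these sum to 0.016001.
Therefore the posterior P(jar C | data) = (0.0027817) / (0.016001) = 0.17385.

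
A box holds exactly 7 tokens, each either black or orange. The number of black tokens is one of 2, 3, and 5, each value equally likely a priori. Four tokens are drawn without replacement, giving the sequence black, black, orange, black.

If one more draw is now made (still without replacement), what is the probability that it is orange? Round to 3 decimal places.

The likelihood of the observed sequence under each hypothesis: P(data | r = 2) = (2/7)(1/6)(5/5)(0/4) = 0; P(data | r = 3) = (3/7)(2/6)(4/5)(1/4) = 1/35; P(data | r = 5) = (5/7)(4/6)(2/5)(3/4) = 1/7.
Multiplying each by its prior: 1/3 · 0 = 0, 1/3 · 1/35 = 1/105, 1/3 · 1/7 = 1/21; summing to 2/35.
Normalising, the posterior is P(r = 2 | data) = 0, P(r = 3 | data) = 1/6, P(r = 5 | data) = 5/6.
So P(orange next | data) = Σ P(orange next | H) P(H | data) = (1)(1/6) + (1/3)(5/6) = 4/9.

0.444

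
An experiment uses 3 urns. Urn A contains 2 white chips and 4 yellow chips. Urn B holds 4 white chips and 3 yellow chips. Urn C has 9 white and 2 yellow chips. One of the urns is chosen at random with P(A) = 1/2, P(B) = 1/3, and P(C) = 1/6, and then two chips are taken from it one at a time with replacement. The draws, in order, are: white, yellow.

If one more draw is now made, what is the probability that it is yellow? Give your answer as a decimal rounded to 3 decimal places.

0.522

Compute the likelihood of the observed sequence for each case: P(data | urn A) = (2/6)(4/6) = 0.22222; P(data | urn B) = (4/7)(3/7) = 0.2449; P(data | urn C) = (9/11)(2/11) = 0.14876.
Multiplying each by its prior: 1/2 · 0.22222 = 0.11111, 1/3 · 0.2449 = 0.081633, 1/6 · 0.14876 = 0.024793; with total 0.21754.
Normalising, the posterior is P(urn A | data) = 0.51077, P(urn B | data) = 0.37526, P(urn C | data) = 0.11397.
Averaging over the posterior, P(yellow next | data) = (2/3)(0.51077) + (3/7)(0.37526) + (2/11)(0.11397) = 0.52206.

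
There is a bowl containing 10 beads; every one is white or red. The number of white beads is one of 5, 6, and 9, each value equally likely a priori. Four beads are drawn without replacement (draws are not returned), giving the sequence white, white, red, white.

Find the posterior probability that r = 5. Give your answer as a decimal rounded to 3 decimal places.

For each hypothesis, P(data | H) works out to: P(data | r = 5) = (5/10)(4/9)(5/8)(3/7) = 0.059524; P(data | r = 6) = (6/10)(5/9)(4/8)(4/7) = 0.095238; P(data | r = 9) = (9/10)(8/9)(1/8)(7/7) = 0.1.
Multiplying each by its prior: 1/3 · 0.059524 = 0.019841, 1/3 · 0.095238 = 0.031746, 1/3 · 0.1 = 0.033333; with total 0.084921.
Therefore the posterior P(r = 5 | data) = (0.019841) / (0.084921) = 0.23364.

0.234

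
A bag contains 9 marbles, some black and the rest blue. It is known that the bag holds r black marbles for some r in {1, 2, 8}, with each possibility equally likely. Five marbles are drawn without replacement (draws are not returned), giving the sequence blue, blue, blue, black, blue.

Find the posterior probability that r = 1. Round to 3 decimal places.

For each hypothesis, P(data | H) works out to: P(data | r = 1) = (8/9)(7/8)(6/7)(1/6)(5/5) = 1/9; P(data | r = 2) = (7/9)(6/8)(5/7)(2/6)(4/5) = 1/9; P(data | r = 8) = (1/9)(0/8) = 0.
Multiplying each by its prior: 1/3 · 1/9 = 1/27, 1/3 · 1/9 = 1/27, 1/3 · 0 = 0; with total 2/27.
Hence P(r = 1 | data) = (1/27) / (2/27) = 1/2.

0.500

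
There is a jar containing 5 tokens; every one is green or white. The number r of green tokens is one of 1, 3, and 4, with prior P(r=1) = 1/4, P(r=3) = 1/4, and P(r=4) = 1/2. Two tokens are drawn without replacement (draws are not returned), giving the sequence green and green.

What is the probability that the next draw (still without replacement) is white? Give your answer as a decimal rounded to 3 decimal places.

The likelihood of the observed sequence under each hypothesis: P(data | r = 1) = (1/5)(0/4) = 0; P(data | r = 3) = (3/5)(2/4) = 3/10; P(data | r = 4) = (4/5)(3/4) = 3/5.
Multiplying each by its prior: 1/4 · 0 = 0, 1/4 · 3/10 = 3/40, 1/2 · 3/5 = 3/10; summing to 3/8.
Normalising, the posterior is P(r = 1 | data) = 0, P(r = 3 | data) = 1/5, P(r = 4 | data) = 4/5.
The predictive probability is P(white next | data) = (2/3)(1/5) + (1/3)(4/5) = 2/5.

0.400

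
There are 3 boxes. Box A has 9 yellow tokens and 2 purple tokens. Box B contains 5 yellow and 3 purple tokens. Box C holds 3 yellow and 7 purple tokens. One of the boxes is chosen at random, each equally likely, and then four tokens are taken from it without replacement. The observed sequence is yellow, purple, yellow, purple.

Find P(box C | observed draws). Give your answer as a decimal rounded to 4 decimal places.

For each hypothesis, P(data | H) works out to: P(data | box A) = (9/11)(2/10)(8/9)(1/8) = 1/55; P(data | box B) = (5/8)(3/7)(4/6)(2/5) = 1/14; P(data | box C) = (3/10)(7/9)(2/8)(6/7) = 1/20.
Multiplying each by its prior: 1/3 · 1/55 = 1/165, 1/3 · 1/14 = 1/42, 1/3 · 1/20 = 1/60; summing to 43/924.
By Bayes' rule, P(box C | data) = (1/60) / (43/924) = 77/215.

0.3581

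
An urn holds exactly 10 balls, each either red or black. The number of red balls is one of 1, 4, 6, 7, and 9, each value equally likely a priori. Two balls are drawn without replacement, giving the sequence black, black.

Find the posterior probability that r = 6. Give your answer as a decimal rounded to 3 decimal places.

Under each hypothesis, the probability of the observed sequence is: P(data | r = 1) = (9/10)(8/9) = 4/5; P(data | r = 4) = (6/10)(5/9) = 1/3; P(data | r = 6) = (4/10)(3/9) = 2/15; P(data | r = 7) = (3/10)(2/9) = 1/15; P(data | r = 9) = (1/10)(0/9) = 0.
The prior-weighted likelihoods are 1/5 · 4/5 = 4/25, 1/5 · 1/3 = 1/15, 1/5 · 2/15 = 2/75, 1/5 · 1/15 = 1/75, 1/5 · 0 = 0; with total 4/15.
Hence P(r = 6 | data) = (2/75) / (4/15) = 1/10.

0.100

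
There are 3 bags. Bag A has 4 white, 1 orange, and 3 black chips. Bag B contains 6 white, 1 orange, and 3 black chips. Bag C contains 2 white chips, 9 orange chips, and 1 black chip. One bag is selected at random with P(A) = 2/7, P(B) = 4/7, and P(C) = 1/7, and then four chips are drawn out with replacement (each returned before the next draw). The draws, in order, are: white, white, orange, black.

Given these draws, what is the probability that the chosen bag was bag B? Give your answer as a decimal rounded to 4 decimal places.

For each hypothesis, P(data | H) works out to: P(data | bag A) = (4/8)(4/8)(1/8)(3/8) = 0.011719; P(data | bag B) = (6/10)(6/10)(1/10)(3/10) = 0.0108; P(data | bag C) = (2/12)(2/12)(9/12)(1/12) = 0.0017361.
Weighting by the prior gives 2/7 · 0.011719 = 0.0033482, 4/7 · 0.0108 = 0.0061714, 1/7 · 0.0017361 = 0.00024802; with total 0.0097677.
So P(bag B | data) = (0.0061714) / (0.0097677) = 0.63182.

0.6318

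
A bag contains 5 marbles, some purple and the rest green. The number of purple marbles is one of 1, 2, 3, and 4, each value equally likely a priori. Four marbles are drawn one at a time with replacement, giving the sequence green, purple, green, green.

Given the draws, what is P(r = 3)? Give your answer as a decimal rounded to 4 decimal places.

0.1644

Compute the likelihood of the observed sequence for each case: P(data | r = 1) = (4/5)(1/5)(4/5)(4/5) = 0.1024; P(data | r = 2) = (3/5)(2/5)(3/5)(3/5) = 0.0864; P(data | r = 3) = (2/5)(3/5)(2/5)(2/5) = 0.0384; P(data | r = 4) = (1/5)(4/5)(1/5)(1/5) = 0.0064.
Multiplying each by its prior: 1/4 · 0.1024 = 0.0256, 1/4 · 0.0864 = 0.0216, 1/4 · 0.0384 = 0.0096, 1/4 · 0.0064 = 0.0016; with total 0.0584.
Hence P(r = 3 | data) = (0.0096) / (0.0584) = 0.16438.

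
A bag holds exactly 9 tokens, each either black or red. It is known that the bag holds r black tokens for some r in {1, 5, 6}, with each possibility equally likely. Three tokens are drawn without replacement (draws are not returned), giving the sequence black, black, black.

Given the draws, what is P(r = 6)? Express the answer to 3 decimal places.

0.667

For each hypothesis, P(data | H) works out to: P(data | r = 1) = (1/9)(0/8) = 0; P(data | r = 5) = (5/9)(4/8)(3/7) = 5/42; P(data | r = 6) = (6/9)(5/8)(4/7) = 5/21.
The prior-weighted likelihoods are 1/3 · 0 = 0, 1/3 · 5/42 = 5/126, 1/3 · 5/21 = 5/63; these sum to 5/42.
So P(r = 6 | data) = (5/63) / (5/42) = 2/3.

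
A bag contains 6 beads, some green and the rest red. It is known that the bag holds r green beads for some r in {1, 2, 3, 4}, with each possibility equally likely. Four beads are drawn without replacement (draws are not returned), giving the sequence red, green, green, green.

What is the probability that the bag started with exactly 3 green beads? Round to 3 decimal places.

0.273

Under each hypothesis, the probability of the observed sequence is: P(data | r = 1) = (5/6)(1/5)(0/4) = 0; P(data | r = 2) = (4/6)(2/5)(1/4)(0/3) = 0; P(data | r = 3) = (3/6)(3/5)(2/4)(1/3) = 1/20; P(data | r = 4) = (2/6)(4/5)(3/4)(2/3) = 2/15.
The prior-weighted likelihoods are 1/4 · 0 = 0, 1/4 · 0 = 0, 1/4 · 1/20 = 1/80, 1/4 · 2/15 = 1/30; these sum to 11/240.
By Bayes' rule, P(r = 3 | data) = (1/80) / (11/240) = 3/11.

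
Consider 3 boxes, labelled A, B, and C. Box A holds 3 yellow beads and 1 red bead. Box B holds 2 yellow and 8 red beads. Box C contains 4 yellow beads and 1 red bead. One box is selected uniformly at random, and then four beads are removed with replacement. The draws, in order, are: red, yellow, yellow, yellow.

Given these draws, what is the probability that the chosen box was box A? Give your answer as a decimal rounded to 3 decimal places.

Under each hypothesis, the probability of the observed sequence is: P(data | box A) = (1/4)(3/4)(3/4)(3/4) = 0.10547; P(data | box B) = (8/10)(2/10)(2/10)(2/10) = 0.0064; P(data | box C) = (1/5)(4/5)(4/5)(4/5) = 0.1024.
Weighting by the prior gives 1/3 · 0.10547 = 0.035156, 1/3 · 0.0064 = 0.0021333, 1/3 · 0.1024 = 0.034133; these sum to 0.071423.
Hence P(box A | data) = (0.035156) / (0.071423) = 0.49223.

0.492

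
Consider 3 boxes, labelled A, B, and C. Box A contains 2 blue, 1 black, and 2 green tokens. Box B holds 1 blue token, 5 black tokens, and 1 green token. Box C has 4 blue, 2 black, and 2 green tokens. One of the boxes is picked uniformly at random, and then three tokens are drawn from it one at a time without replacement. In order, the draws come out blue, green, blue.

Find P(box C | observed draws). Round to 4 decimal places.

0.5172

Under each hypothesis, the probability of the observed sequence is: P(data | box A) = (2/5)(2/4)(1/3) = 1/15; P(data | box B) = (1/7)(1/6)(0/5) = 0; P(data | box C) = (4/8)(2/7)(3/6) = 1/14.
Multiplying each by its prior: 1/3 · 1/15 = 1/45, 1/3 · 0 = 0, 1/3 · 1/14 = 1/42; summing to 29/630.
Therefore the posterior P(box C | data) = (1/42) / (29/630) = 15/29.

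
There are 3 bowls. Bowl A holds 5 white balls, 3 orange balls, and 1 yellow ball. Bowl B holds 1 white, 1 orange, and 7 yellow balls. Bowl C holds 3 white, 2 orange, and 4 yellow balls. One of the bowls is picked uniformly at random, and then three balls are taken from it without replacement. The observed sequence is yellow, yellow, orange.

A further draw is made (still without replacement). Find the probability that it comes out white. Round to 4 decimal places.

0.2879

For each hypothesis, P(data | H) works out to: P(data | bowl A) = (1/9)(0/8) = 0; P(data | bowl B) = (7/9)(6/8)(1/7) = 1/12; P(data | bowl C) = (4/9)(3/8)(2/7) = 1/21.
Weighting by the prior gives 1/3 · 0 = 0, 1/3 · 1/12 = 1/36, 1/3 · 1/21 = 1/63; summing to 11/252.
The posterior is then P(bowl A | data) = 0, P(bowl B | data) = 7/11, P(bowl C | data) = 4/11.
Averaging over the posterior, P(white next | data) = (1/6)(7/11) + (1/2)(4/11) = 19/66.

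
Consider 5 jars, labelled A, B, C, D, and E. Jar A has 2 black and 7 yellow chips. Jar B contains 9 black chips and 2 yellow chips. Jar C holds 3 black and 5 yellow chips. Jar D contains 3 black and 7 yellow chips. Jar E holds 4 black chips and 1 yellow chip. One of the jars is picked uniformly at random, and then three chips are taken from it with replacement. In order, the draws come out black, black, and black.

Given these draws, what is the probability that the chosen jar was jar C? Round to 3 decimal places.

For each hypothesis, P(data | H) works out to: P(data | jar A) = (2/9)(2/9)(2/9) = 0.010974; P(data | jar B) = (9/11)(9/11)(9/11) = 0.54771; P(data | jar C) = (3/8)(3/8)(3/8) = 0.052734; P(data | jar D) = (3/10)(3/10)(3/10) = 0.027; P(data | jar E) = (4/5)(4/5)(4/5) = 0.512.
The prior-weighted likelihoods are 1/5 · 0.010974 = 0.0021948, 1/5 · 0.54771 = 0.10954, 1/5 · 0.052734 = 0.010547, 1/5 · 0.027 = 0.0054, 1/5 · 0.512 = 0.1024; these sum to 0.23008.
Therefore the posterior P(jar C | data) = (0.010547) / (0.23008) = 0.045839.

0.046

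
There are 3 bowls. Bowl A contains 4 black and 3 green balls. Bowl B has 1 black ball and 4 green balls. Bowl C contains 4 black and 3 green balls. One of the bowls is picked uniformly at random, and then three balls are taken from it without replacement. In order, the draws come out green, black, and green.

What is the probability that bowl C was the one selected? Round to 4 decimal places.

0.2667

For each hypothesis, P(data | H) works out to: P(data | bowl A) = (3/7)(4/6)(2/5) = 4/35; P(data | bowl B) = (4/5)(1/4)(3/3) = 1/5; P(data | bowl C) = (3/7)(4/6)(2/5) = 4/35.
Multiplying each by its prior: 1/3 · 4/35 = 4/105, 1/3 · 1/5 = 1/15, 1/3 · 4/35 = 4/105; summing to 1/7.
Hence P(bowl C | data) = (4/105) / (1/7) = 4/15.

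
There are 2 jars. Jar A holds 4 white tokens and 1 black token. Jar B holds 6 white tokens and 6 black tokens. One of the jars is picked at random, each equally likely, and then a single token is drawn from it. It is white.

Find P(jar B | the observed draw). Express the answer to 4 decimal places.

0.3846

For each hypothesis, P(data | H) works out to: P(data | jar A) = (4/5) = 4/5; P(data | jar B) = (6/12) = 1/2.
The prior-weighted likelihoods are 1/2 · 4/5 = 2/5, 1/2 · 1/2 = 1/4; these sum to 13/20.
So P(jar B | data) = (1/4) / (13/20) = 5/13.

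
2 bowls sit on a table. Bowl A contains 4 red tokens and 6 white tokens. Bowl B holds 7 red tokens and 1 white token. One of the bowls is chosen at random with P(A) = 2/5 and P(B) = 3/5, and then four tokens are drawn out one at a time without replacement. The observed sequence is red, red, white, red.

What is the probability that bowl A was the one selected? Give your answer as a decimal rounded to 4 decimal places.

The likelihood of the observed sequence under each hypothesis: P(data | bowl A) = (4/10)(3/9)(6/8)(2/7) = 0.028571; P(data | bowl B) = (7/8)(6/7)(1/6)(5/5) = 0.125.
The prior-weighted likelihoods are 2/5 · 0.028571 = 0.011429, 3/5 · 0.125 = 0.075; these sum to 0.086429.
So P(bowl A | data) = (0.011429) / (0.086429) = 0.13223.

0.1322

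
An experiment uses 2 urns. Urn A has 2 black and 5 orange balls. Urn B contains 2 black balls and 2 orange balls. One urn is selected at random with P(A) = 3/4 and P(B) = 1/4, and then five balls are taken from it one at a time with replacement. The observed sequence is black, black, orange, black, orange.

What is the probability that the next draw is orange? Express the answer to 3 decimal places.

0.614

Under each hypothesis, the probability of the observed sequence is: P(data | urn A) = (2/7)(2/7)(5/7)(2/7)(5/7) = 0.0119; P(data | urn B) = (2/4)(2/4)(2/4)(2/4)(2/4) = 0.03125.
The prior-weighted likelihoods are 3/4 · 0.0119 = 0.0089249, 1/4 · 0.03125 = 0.0078125; with total 0.016737.
The posterior is then P(urn A | data) = 0.53323, P(urn B | data) = 0.46677.
The predictive probability is P(orange next | data) = (5/7)(0.53323) + (1/2)(0.46677) = 0.61426.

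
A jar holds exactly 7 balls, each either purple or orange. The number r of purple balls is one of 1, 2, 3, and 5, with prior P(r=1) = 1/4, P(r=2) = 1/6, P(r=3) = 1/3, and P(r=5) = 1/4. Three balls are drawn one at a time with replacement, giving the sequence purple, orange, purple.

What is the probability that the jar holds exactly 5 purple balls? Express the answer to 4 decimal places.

The likelihood of the observed sequence under each hypothesis: P(data | r = 1) = (1/7)(6/7)(1/7) = 0.017493; P(data | r = 2) = (2/7)(5/7)(2/7) = 0.058309; P(data | r = 3) = (3/7)(4/7)(3/7) = 0.10496; P(data | r = 5) = (5/7)(2/7)(5/7) = 0.14577.
Multiplying each by its prior: 1/4 · 0.017493 = 0.0043732, 1/6 · 0.058309 = 0.0097182, 1/3 · 0.10496 = 0.034985, 1/4 · 0.14577 = 0.036443; summing to 0.08552.
Therefore the posterior P(r = 5 | data) = (0.036443) / (0.08552) = 0.42614.

0.4261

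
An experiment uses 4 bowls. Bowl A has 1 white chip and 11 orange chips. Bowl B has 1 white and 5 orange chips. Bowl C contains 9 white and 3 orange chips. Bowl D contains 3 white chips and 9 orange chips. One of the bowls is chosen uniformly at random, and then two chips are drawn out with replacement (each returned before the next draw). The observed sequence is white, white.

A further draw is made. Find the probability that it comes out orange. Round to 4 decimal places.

For each hypothesis, P(data | H) works out to: P(data | bowl A) = (1/12)(1/12) = 1/144; P(data | bowl B) = (1/6)(1/6) = 1/36; P(data | bowl C) = (9/12)(9/12) = 9/16; P(data | bowl D) = (3/12)(3/12) = 1/16.
The prior-weighted likelihoods are 1/4 · 1/144 = 1/576, 1/4 · 1/36 = 1/144, 1/4 · 9/16 = 9/64, 1/4 · 1/16 = 1/64; summing to 95/576.
Dividing through by the total gives posterior P(bowl A | data) = 1/95, P(bowl B | data) = 4/95, P(bowl C | data) = 81/95, P(bowl D | data) = 9/95.
So P(orange next | data) = Σ P(orange next | H) P(H | data) = (11/12)(1/95) + (5/6)(4/95) + (1/4)(81/95) + (3/4)(9/95) = 25/76.

0.3289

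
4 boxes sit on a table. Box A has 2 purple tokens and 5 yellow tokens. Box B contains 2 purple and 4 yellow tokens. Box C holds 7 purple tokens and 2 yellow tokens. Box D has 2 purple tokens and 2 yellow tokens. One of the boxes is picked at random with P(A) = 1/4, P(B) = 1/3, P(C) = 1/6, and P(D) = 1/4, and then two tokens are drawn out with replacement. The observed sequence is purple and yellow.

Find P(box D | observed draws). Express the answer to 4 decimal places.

0.2888

Compute the likelihood of the observed sequence for each case: P(data | box A) = (2/7)(5/7) = 0.20408; P(data | box B) = (2/6)(4/6) = 0.22222; P(data | box C) = (7/9)(2/9) = 0.17284; P(data | box D) = (2/4)(2/4) = 0.25.
The prior-weighted likelihoods are 1/4 · 0.20408 = 0.05102, 1/3 · 0.22222 = 0.074074, 1/6 · 0.17284 = 0.028807, 1/4 · 0.25 = 0.0625; these sum to 0.2164.
Therefore the posterior P(box D | data) = (0.0625) / (0.2164) = 0.28882.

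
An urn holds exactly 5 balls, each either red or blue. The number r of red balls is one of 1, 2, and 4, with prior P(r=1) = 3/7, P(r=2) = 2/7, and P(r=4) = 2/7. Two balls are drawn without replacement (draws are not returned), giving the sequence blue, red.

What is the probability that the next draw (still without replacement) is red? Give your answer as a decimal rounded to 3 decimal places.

0.375

Compute the likelihood of the observed sequence for each case: P(data | r = 1) = (4/5)(1/4) = 1/5; P(data | r = 2) = (3/5)(2/4) = 3/10; P(data | r = 4) = (1/5)(4/4) = 1/5.
The prior-weighted likelihoods are 3/7 · 1/5 = 3/35, 2/7 · 3/10 = 3/35, 2/7 · 1/5 = 2/35; with total 8/35.
Normalising, the posterior is P(r = 1 | data) = 3/8, P(r = 2 | data) = 3/8, P(r = 4 | data) = 1/4.
The predictive probability is P(red next | data) = (0)(3/8) + (1/3)(3/8) + (1)(1/4) = 3/8.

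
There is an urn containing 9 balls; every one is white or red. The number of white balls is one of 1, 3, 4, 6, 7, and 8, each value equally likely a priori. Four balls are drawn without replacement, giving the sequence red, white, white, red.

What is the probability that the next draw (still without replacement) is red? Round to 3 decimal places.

0.474

For each hypothesis, P(data | H) works out to: P(data | r = 1) = (8/9)(1/8)(0/7) = 0; P(data | r = 3) = (6/9)(3/8)(2/7)(5/6) = 5/84; P(data | r = 4) = (5/9)(4/8)(3/7)(4/6) = 5/63; P(data | r = 6) = (3/9)(6/8)(5/7)(2/6) = 5/84; P(data | r = 7) = (2/9)(7/8)(6/7)(1/6) = 1/36; P(data | r = 8) = (1/9)(8/8)(7/7)(0/6) = 0.
Multiplying each by its prior: 1/6 · 0 = 0, 1/6 · 5/84 = 5/504, 1/6 · 5/63 = 5/378, 1/6 · 5/84 = 5/504, 1/6 · 1/36 = 1/216, 1/6 · 0 = 0; with total 19/504.
Dividing through by the total gives posterior P(r = 1 | data) = 0, P(r = 3 | data) = 5/19, P(r = 4 | data) = 20/57, P(r = 6 | data) = 5/19, P(r = 7 | data) = 7/57, P(r = 8 | data) = 0.
The predictive probability is P(red next | data) = (4/5)(5/19) + (3/5)(20/57) + (1/5)(5/19) + (0)(7/57) = 9/19.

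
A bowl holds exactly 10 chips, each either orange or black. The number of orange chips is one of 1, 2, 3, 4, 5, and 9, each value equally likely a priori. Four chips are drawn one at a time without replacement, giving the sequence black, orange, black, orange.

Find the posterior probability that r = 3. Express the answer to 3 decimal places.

The likelihood of the observed sequence under each hypothesis: P(data | r = 1) = (9/10)(1/9)(8/8)(0/7) = 0; P(data | r = 2) = (8/10)(2/9)(7/8)(1/7) = 0.022222; P(data | r = 3) = (7/10)(3/9)(6/8)(2/7) = 0.05; P(data | r = 4) = (6/10)(4/9)(5/8)(3/7) = 0.071429; P(data | r = 5) = (5/10)(5/9)(4/8)(4/7) = 0.079365; P(data | r = 9) = (1/10)(9/9)(0/8) = 0.
Weighting by the prior gives 1/6 · 0 = 0, 1/6 · 0.022222 = 0.0037037, 1/6 · 0.05 = 0.0083333, 1/6 · 0.071429 = 0.011905, 1/6 · 0.079365 = 0.013228, 1/6 · 0 = 0; summing to 0.037169.
Therefore the posterior P(r = 3 | data) = (0.0083333) / (0.037169) = 0.2242.

0.224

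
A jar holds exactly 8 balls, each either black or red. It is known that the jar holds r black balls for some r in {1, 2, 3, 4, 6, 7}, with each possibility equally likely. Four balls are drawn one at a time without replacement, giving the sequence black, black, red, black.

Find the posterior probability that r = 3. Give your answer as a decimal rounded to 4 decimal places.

Compute the likelihood of the observed sequence for each case: P(data | r = 1) = (1/8)(0/7) = 0; P(data | r = 2) = (2/8)(1/7)(6/6)(0/5) = 0; P(data | r = 3) = (3/8)(2/7)(5/6)(1/5) = 1/56; P(data | r = 4) = (4/8)(3/7)(4/6)(2/5) = 2/35; P(data | r = 6) = (6/8)(5/7)(2/6)(4/5) = 1/7; P(data | r = 7) = (7/8)(6/7)(1/6)(5/5) = 1/8.
The prior-weighted likelihoods are 1/6 · 0 = 0, 1/6 · 0 = 0, 1/6 · 1/56 = 1/336, 1/6 · 2/35 = 1/105, 1/6 · 1/7 = 1/42, 1/6 · 1/8 = 1/48; with total 2/35.
Therefore the posterior P(r = 3 | data) = (1/336) / (2/35) = 5/96.

0.0521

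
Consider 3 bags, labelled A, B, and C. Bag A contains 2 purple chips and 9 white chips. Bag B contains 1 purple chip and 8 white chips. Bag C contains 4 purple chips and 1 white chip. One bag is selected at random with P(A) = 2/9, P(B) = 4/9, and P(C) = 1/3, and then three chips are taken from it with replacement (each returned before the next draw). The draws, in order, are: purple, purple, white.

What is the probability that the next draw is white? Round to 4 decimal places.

The likelihood of the observed sequence under each hypothesis: P(data | bag A) = (2/11)(2/11)(9/11) = 0.027047; P(data | bag B) = (1/9)(1/9)(8/9) = 0.010974; P(data | bag C) = (4/5)(4/5)(1/5) = 0.128.
Weighting by the prior gives 2/9 · 0.027047 = 0.0060105, 4/9 · 0.010974 = 0.0048773, 1/3 · 0.128 = 0.042667; with total 0.053554.
Dividing through by the total gives posterior P(bag A | data) = 0.11223, P(bag B | data) = 0.091072, P(bag C | data) = 0.7967.
Averaging over the posterior, P(white next | data) = (9/11)(0.11223) + (8/9)(0.091072) + (1/5)(0.7967) = 0.33212.

0.3321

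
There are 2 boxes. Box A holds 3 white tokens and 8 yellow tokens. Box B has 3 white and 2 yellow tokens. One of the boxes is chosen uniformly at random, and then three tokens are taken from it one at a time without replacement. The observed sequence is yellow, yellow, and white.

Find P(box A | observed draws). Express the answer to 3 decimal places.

Compute the likelihood of the observed sequence for each case: P(data | box A) = (8/11)(7/10)(3/9) = 28/165; P(data | box B) = (2/5)(1/4)(3/3) = 1/10.
Weighting by the prior gives 1/2 · 28/165 = 14/165, 1/2 · 1/10 = 1/20; these sum to 89/660.
Therefore the posterior P(box A | data) = (14/165) / (89/660) = 56/89.

0.629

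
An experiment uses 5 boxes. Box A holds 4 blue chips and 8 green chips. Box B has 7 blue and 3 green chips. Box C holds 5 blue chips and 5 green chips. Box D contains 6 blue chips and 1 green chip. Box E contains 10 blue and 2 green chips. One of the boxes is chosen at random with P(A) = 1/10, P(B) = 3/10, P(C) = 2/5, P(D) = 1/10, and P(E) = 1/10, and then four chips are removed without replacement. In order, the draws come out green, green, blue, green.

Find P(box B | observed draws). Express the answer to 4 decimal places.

The likelihood of the observed sequence under each hypothesis: P(data | box A) = (8/12)(7/11)(4/10)(6/9) = 0.11313; P(data | box B) = (3/10)(2/9)(7/8)(1/7) = 0.0083333; P(data | box C) = (5/10)(4/9)(5/8)(3/7) = 0.059524; P(data | box D) = (1/7)(0/6) = 0; P(data | box E) = (2/12)(1/11)(10/10)(0/9) = 0.
Multiplying each by its prior: 1/10 · 0.11313 = 0.011313, 3/10 · 0.0083333 = 0.0025, 2/5 · 0.059524 = 0.02381, 1/10 · 0 = 0, 1/10 · 0 = 0; these sum to 0.037623.
Hence P(box B | data) = (0.0025) / (0.037623) = 0.066449.

0.0664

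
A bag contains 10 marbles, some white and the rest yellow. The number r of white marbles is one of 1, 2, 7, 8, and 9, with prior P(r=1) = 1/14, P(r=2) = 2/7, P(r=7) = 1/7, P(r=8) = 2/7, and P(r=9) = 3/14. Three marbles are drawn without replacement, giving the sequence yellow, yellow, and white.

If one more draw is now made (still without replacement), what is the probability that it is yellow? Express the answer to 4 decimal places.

Under each hypothesis, the probability of the observed sequence is: P(data | r = 1) = (9/10)(8/9)(1/8) = 0.1; P(data | r = 2) = (8/10)(7/9)(2/8) = 0.15556; P(data | r = 7) = (3/10)(2/9)(7/8) = 0.058333; P(data | r = 8) = (2/10)(1/9)(8/8) = 0.022222; P(data | r = 9) = (1/10)(0/9) = 0.
The prior-weighted likelihoods are 1/14 · 0.1 = 0.0071429, 2/7 · 0.15556 = 0.044444, 1/7 · 0.058333 = 0.0083333, 2/7 · 0.022222 = 0.0063492, 3/14 · 0 = 0; these sum to 0.06627.
The posterior is then P(r = 1 | data) = 0.10778, P(r = 2 | data) = 0.67066, P(r = 7 | data) = 0.12575, P(r = 8 | data) = 0.095808, P(r = 9 | data) = 0.
So P(yellow next | data) = Σ P(yellow next | H) P(H | data) = (1)(0.10778) + (6/7)(0.67066) + (1/7)(0.12575) + (0)(0.095808) = 0.7006.

0.7006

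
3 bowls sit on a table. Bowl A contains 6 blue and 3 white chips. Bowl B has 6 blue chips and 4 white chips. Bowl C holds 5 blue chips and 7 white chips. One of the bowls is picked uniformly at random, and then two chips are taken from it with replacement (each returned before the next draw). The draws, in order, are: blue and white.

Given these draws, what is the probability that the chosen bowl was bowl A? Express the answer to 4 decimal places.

For each hypothesis, P(data | H) works out to: P(data | bowl A) = (6/9)(3/9) = 0.22222; P(data | bowl B) = (6/10)(4/10) = 0.24; P(data | bowl C) = (5/12)(7/12) = 0.24306.
Weighting by the prior gives 1/3 · 0.22222 = 0.074074, 1/3 · 0.24 = 0.08, 1/3 · 0.24306 = 0.081019; these sum to 0.23509.
Therefore the posterior P(bowl A | data) = (0.074074) / (0.23509) = 0.31508.

0.3151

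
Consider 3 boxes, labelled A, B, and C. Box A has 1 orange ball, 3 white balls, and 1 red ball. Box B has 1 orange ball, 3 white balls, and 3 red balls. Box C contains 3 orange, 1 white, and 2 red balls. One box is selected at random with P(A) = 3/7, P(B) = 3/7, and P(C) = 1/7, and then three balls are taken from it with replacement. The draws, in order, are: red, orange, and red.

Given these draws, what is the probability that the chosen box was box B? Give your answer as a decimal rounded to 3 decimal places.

0.497

Compute the likelihood of the observed sequence for each case: P(data | box A) = (1/5)(1/5)(1/5) = 0.008; P(data | box B) = (3/7)(1/7)(3/7) = 0.026239; P(data | box C) = (2/6)(3/6)(2/6) = 0.055556.
Weighting by the prior gives 3/7 · 0.008 = 0.0034286, 3/7 · 0.026239 = 0.011245, 1/7 · 0.055556 = 0.0079365; with total 0.02261.
By Bayes' rule, P(box B | data) = (0.011245) / (0.02261) = 0.49735.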